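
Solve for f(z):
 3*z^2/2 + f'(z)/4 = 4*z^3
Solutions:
 f(z) = C1 + 4*z^4 - 2*z^3


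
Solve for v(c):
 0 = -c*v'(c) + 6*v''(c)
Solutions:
 v(c) = C1 + C2*erfi(sqrt(3)*c/6)


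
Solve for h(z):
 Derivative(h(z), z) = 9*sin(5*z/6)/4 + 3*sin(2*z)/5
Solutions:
 h(z) = C1 - 27*cos(5*z/6)/10 - 3*cos(2*z)/10


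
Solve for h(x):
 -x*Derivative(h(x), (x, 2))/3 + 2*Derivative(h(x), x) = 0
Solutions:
 h(x) = C1 + C2*x^7


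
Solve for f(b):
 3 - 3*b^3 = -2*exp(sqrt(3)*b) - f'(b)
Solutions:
 f(b) = C1 + 3*b^4/4 - 3*b - 2*sqrt(3)*exp(sqrt(3)*b)/3


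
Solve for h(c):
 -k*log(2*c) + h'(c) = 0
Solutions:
 h(c) = C1 + c*k*log(c) - c*k + c*k*log(2)


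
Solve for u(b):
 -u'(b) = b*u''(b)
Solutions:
 u(b) = C1 + C2*log(b)


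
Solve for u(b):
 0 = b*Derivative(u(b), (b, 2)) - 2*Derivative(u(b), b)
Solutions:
 u(b) = C1 + C2*b^3


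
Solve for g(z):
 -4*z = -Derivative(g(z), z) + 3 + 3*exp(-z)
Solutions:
 g(z) = C1 + 2*z^2 + 3*z - 3*exp(-z)


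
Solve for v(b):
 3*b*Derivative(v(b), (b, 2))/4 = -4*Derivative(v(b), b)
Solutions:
 v(b) = C1 + C2/b^(13/3)


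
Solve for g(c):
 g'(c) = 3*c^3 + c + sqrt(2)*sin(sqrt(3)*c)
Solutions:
 g(c) = C1 + 3*c^4/4 + c^2/2 - sqrt(6)*cos(sqrt(3)*c)/3


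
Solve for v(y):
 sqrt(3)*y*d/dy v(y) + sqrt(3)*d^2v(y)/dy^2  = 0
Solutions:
 v(y) = C1 + C2*erf(sqrt(2)*y/2)


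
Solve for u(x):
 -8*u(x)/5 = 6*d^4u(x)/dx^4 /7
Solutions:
 u(x) = (C1*sin(15^(3/4)*7^(1/4)*x/15) + C2*cos(15^(3/4)*7^(1/4)*x/15))*exp(-15^(3/4)*7^(1/4)*x/15) + (C3*sin(15^(3/4)*7^(1/4)*x/15) + C4*cos(15^(3/4)*7^(1/4)*x/15))*exp(15^(3/4)*7^(1/4)*x/15)


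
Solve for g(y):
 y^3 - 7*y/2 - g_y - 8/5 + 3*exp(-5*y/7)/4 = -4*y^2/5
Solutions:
 g(y) = C1 + y^4/4 + 4*y^3/15 - 7*y^2/4 - 8*y/5 - 21*exp(-5*y/7)/20


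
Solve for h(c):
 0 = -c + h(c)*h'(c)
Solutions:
 h(c) = -sqrt(C1 + c^2)
 h(c) = sqrt(C1 + c^2)


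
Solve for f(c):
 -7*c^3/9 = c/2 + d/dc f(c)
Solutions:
 f(c) = C1 - 7*c^4/36 - c^2/4


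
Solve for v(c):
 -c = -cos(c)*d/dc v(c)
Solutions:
 v(c) = C1 + Integral(c/cos(c), c)


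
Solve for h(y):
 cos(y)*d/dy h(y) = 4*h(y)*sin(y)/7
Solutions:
 h(y) = C1/cos(y)^(4/7)


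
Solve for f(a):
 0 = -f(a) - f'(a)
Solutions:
 f(a) = C1*exp(-a)


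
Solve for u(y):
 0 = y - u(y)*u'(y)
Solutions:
 u(y) = -sqrt(C1 + y^2)
 u(y) = sqrt(C1 + y^2)


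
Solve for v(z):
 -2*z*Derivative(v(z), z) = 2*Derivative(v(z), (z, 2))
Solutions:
 v(z) = C1 + C2*erf(sqrt(2)*z/2)


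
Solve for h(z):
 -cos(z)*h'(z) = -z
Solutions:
 h(z) = C1 + Integral(z/cos(z), z)


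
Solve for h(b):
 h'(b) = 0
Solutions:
 h(b) = C1


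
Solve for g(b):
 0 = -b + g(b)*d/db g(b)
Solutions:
 g(b) = -sqrt(C1 + b^2)
 g(b) = sqrt(C1 + b^2)


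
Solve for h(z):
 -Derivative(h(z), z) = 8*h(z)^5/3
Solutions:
 h(z) = -3^(1/4)*(1/(C1 + 32*z))^(1/4)
 h(z) = 3^(1/4)*(1/(C1 + 32*z))^(1/4)
 h(z) = -3^(1/4)*I*(1/(C1 + 32*z))^(1/4)
 h(z) = 3^(1/4)*I*(1/(C1 + 32*z))^(1/4)


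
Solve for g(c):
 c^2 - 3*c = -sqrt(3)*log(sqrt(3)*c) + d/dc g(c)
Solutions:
 g(c) = C1 + c^3/3 - 3*c^2/2 + sqrt(3)*c*log(c) - sqrt(3)*c + sqrt(3)*c*log(3)/2


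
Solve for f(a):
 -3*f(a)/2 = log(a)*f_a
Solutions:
 f(a) = C1*exp(-3*li(a)/2)


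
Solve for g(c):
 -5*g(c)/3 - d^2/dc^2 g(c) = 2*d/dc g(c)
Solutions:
 g(c) = (C1*sin(sqrt(6)*c/3) + C2*cos(sqrt(6)*c/3))*exp(-c)


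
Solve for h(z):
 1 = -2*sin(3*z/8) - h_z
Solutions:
 h(z) = C1 - z + 16*cos(3*z/8)/3


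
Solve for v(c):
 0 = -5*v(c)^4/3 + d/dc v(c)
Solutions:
 v(c) = (-1/(C1 + 5*c))^(1/3)
 v(c) = (-1/(C1 + 5*c))^(1/3)*(-1 - sqrt(3)*I)/2
 v(c) = (-1/(C1 + 5*c))^(1/3)*(-1 + sqrt(3)*I)/2


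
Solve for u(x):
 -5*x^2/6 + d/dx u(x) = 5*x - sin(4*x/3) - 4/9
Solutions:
 u(x) = C1 + 5*x^3/18 + 5*x^2/2 - 4*x/9 + 3*cos(4*x/3)/4


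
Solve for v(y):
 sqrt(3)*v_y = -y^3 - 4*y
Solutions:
 v(y) = C1 - sqrt(3)*y^4/12 - 2*sqrt(3)*y^2/3


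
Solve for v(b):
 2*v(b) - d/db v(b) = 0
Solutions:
 v(b) = C1*exp(2*b)


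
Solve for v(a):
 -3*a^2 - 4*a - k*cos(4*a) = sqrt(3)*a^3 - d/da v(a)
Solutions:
 v(a) = C1 + sqrt(3)*a^4/4 + a^3 + 2*a^2 + k*sin(4*a)/4


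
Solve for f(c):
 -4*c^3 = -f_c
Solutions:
 f(c) = C1 + c^4


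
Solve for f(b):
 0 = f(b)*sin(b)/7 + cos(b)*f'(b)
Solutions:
 f(b) = C1*cos(b)^(1/7)


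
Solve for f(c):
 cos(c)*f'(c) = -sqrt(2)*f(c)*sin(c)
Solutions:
 f(c) = C1*cos(c)^(sqrt(2))


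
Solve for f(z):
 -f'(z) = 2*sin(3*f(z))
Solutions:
 f(z) = -acos((-C1 - exp(12*z))/(C1 - exp(12*z)))/3 + 2*pi/3
 f(z) = acos((-C1 - exp(12*z))/(C1 - exp(12*z)))/3


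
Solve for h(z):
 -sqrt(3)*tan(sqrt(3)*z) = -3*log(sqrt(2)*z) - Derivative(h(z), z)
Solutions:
 h(z) = C1 - 3*z*log(z) - 3*z*log(2)/2 + 3*z - log(cos(sqrt(3)*z))


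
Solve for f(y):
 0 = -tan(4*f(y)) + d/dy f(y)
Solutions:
 f(y) = -asin(C1*exp(4*y))/4 + pi/4
 f(y) = asin(C1*exp(4*y))/4


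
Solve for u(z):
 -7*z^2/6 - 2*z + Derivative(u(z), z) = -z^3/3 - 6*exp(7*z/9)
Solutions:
 u(z) = C1 - z^4/12 + 7*z^3/18 + z^2 - 54*exp(7*z/9)/7


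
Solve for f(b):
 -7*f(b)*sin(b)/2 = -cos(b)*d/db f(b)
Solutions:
 f(b) = C1/cos(b)^(7/2)


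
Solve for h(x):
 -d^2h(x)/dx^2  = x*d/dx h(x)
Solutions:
 h(x) = C1 + C2*erf(sqrt(2)*x/2)


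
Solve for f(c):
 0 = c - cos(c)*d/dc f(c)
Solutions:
 f(c) = C1 + Integral(c/cos(c), c)


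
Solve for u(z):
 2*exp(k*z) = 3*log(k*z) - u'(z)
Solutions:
 u(z) = C1 + 3*z*log(k*z) - 3*z + Piecewise((-2*exp(k*z)/k, Ne(k, 0)), (-2*z, True))


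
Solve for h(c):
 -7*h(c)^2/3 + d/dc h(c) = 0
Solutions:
 h(c) = -3/(C1 + 7*c)


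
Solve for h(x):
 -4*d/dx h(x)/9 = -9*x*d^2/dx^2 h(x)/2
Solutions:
 h(x) = C1 + C2*x^(89/81)


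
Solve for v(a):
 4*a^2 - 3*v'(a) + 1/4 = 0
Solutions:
 v(a) = C1 + 4*a^3/9 + a/12


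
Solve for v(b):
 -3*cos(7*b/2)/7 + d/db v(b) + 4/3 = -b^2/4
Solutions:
 v(b) = C1 - b^3/12 - 4*b/3 + 6*sin(7*b/2)/49


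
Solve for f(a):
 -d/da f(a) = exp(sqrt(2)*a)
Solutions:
 f(a) = C1 - sqrt(2)*exp(sqrt(2)*a)/2


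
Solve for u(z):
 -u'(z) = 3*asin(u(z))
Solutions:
 Integral(1/asin(_y), (_y, u(z))) = C1 - 3*z


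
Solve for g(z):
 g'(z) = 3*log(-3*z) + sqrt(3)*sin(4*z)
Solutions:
 g(z) = C1 + 3*z*log(-z) - 3*z + 3*z*log(3) - sqrt(3)*cos(4*z)/4


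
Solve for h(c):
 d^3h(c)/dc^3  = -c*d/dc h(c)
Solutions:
 h(c) = C1 + Integral(C2*airyai(-c) + C3*airybi(-c), c)


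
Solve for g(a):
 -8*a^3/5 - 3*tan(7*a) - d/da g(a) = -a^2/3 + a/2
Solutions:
 g(a) = C1 - 2*a^4/5 + a^3/9 - a^2/4 + 3*log(cos(7*a))/7


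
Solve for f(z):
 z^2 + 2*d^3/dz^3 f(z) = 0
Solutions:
 f(z) = C1 + C2*z + C3*z^2 - z^5/120


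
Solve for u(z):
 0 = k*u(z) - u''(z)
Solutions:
 u(z) = C1*exp(-sqrt(k)*z) + C2*exp(sqrt(k)*z)


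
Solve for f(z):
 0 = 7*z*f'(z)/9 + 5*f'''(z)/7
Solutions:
 f(z) = C1 + Integral(C2*airyai(-7^(2/3)*75^(1/3)*z/15) + C3*airybi(-7^(2/3)*75^(1/3)*z/15), z)


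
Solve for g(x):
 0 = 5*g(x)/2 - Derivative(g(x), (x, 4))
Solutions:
 g(x) = C1*exp(-2^(3/4)*5^(1/4)*x/2) + C2*exp(2^(3/4)*5^(1/4)*x/2) + C3*sin(2^(3/4)*5^(1/4)*x/2) + C4*cos(2^(3/4)*5^(1/4)*x/2)


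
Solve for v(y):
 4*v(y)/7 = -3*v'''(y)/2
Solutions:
 v(y) = C3*exp(-2*21^(2/3)*y/21) + (C1*sin(3^(1/6)*7^(2/3)*y/7) + C2*cos(3^(1/6)*7^(2/3)*y/7))*exp(21^(2/3)*y/21)


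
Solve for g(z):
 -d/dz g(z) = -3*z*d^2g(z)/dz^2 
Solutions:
 g(z) = C1 + C2*z^(4/3)


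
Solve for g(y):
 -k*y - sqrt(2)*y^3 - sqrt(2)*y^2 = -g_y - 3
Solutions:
 g(y) = C1 + k*y^2/2 + sqrt(2)*y^4/4 + sqrt(2)*y^3/3 - 3*y


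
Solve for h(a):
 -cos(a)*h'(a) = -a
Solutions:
 h(a) = C1 + Integral(a/cos(a), a)


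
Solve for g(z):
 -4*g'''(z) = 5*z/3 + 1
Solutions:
 g(z) = C1 + C2*z + C3*z^2 - 5*z^4/288 - z^3/24


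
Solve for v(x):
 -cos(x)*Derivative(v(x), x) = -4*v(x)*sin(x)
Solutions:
 v(x) = C1/cos(x)^4


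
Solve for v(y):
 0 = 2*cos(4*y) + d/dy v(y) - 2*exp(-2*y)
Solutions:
 v(y) = C1 - sin(4*y)/2 - exp(-2*y)


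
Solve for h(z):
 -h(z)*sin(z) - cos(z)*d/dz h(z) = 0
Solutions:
 h(z) = C1*cos(z)


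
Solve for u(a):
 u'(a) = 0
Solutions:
 u(a) = C1


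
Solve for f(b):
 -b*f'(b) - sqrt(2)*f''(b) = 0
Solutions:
 f(b) = C1 + C2*erf(2^(1/4)*b/2)


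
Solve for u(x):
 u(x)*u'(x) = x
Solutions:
 u(x) = -sqrt(C1 + x^2)
 u(x) = sqrt(C1 + x^2)


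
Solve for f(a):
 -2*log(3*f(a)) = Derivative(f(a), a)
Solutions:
 Integral(1/(log(_y) + log(3)), (_y, f(a)))/2 = C1 - a


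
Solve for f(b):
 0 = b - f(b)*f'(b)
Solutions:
 f(b) = -sqrt(C1 + b^2)
 f(b) = sqrt(C1 + b^2)


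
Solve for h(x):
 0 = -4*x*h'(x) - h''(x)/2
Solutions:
 h(x) = C1 + C2*erf(2*x)


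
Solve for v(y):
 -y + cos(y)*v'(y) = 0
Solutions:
 v(y) = C1 + Integral(y/cos(y), y)


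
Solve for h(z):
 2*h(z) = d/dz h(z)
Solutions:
 h(z) = C1*exp(2*z)


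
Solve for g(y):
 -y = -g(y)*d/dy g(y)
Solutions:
 g(y) = -sqrt(C1 + y^2)
 g(y) = sqrt(C1 + y^2)


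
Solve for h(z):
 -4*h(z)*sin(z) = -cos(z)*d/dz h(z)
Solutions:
 h(z) = C1/cos(z)^4


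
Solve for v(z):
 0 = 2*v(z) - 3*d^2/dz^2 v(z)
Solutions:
 v(z) = C1*exp(-sqrt(6)*z/3) + C2*exp(sqrt(6)*z/3)


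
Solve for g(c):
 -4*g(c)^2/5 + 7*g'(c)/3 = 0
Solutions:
 g(c) = -35/(C1 + 12*c)


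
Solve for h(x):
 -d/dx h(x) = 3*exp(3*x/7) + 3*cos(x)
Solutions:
 h(x) = C1 - 7*exp(3*x/7) - 3*sin(x)


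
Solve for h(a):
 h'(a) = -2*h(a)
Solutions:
 h(a) = C1*exp(-2*a)


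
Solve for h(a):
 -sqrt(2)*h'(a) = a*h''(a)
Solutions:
 h(a) = C1 + C2*a^(1 - sqrt(2))


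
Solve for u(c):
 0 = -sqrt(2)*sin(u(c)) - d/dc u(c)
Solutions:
 u(c) = -acos((-C1 - exp(2*sqrt(2)*c))/(C1 - exp(2*sqrt(2)*c))) + 2*pi
 u(c) = acos((-C1 - exp(2*sqrt(2)*c))/(C1 - exp(2*sqrt(2)*c)))


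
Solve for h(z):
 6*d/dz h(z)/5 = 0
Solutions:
 h(z) = C1


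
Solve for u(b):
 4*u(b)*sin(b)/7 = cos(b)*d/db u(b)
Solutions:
 u(b) = C1/cos(b)^(4/7)


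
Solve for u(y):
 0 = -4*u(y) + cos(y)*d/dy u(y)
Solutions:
 u(y) = C1*(sin(y)^2 + 2*sin(y) + 1)/(sin(y)^2 - 2*sin(y) + 1)


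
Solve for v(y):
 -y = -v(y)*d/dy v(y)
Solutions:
 v(y) = -sqrt(C1 + y^2)
 v(y) = sqrt(C1 + y^2)


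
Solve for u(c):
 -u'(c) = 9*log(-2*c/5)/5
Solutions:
 u(c) = C1 - 9*c*log(-c)/5 + 9*c*(-log(2) + 1 + log(5))/5


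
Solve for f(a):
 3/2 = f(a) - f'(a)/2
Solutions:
 f(a) = C1*exp(2*a) + 3/2


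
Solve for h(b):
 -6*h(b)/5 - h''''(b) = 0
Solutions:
 h(b) = (C1*sin(10^(3/4)*3^(1/4)*b/10) + C2*cos(10^(3/4)*3^(1/4)*b/10))*exp(-10^(3/4)*3^(1/4)*b/10) + (C3*sin(10^(3/4)*3^(1/4)*b/10) + C4*cos(10^(3/4)*3^(1/4)*b/10))*exp(10^(3/4)*3^(1/4)*b/10)


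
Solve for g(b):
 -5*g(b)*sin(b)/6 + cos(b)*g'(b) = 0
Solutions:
 g(b) = C1/cos(b)^(5/6)


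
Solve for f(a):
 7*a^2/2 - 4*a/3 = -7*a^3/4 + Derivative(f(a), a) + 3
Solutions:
 f(a) = C1 + 7*a^4/16 + 7*a^3/6 - 2*a^2/3 - 3*a


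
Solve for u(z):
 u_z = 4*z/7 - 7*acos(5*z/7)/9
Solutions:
 u(z) = C1 + 2*z^2/7 - 7*z*acos(5*z/7)/9 + 7*sqrt(49 - 25*z^2)/45


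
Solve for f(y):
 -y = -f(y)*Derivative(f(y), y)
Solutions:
 f(y) = -sqrt(C1 + y^2)
 f(y) = sqrt(C1 + y^2)


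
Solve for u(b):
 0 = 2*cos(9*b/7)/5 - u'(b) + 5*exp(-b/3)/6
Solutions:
 u(b) = C1 + 14*sin(9*b/7)/45 - 5*exp(-b/3)/2


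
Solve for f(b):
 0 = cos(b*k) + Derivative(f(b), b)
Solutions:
 f(b) = C1 - sin(b*k)/k


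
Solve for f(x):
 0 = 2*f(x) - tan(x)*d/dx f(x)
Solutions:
 f(x) = C1*sin(x)^2


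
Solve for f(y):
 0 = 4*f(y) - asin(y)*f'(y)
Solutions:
 f(y) = C1*exp(4*Integral(1/asin(y), y))


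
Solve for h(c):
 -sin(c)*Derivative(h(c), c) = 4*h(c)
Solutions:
 h(c) = C1*(cos(c)^2 + 2*cos(c) + 1)/(cos(c)^2 - 2*cos(c) + 1)


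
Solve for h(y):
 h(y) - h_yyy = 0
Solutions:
 h(y) = C3*exp(y) + (C1*sin(sqrt(3)*y/2) + C2*cos(sqrt(3)*y/2))*exp(-y/2)


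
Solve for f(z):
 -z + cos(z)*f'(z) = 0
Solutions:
 f(z) = C1 + Integral(z/cos(z), z)


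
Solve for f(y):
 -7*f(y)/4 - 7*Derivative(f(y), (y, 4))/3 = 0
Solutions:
 f(y) = (C1*sin(3^(1/4)*y/2) + C2*cos(3^(1/4)*y/2))*exp(-3^(1/4)*y/2) + (C3*sin(3^(1/4)*y/2) + C4*cos(3^(1/4)*y/2))*exp(3^(1/4)*y/2)


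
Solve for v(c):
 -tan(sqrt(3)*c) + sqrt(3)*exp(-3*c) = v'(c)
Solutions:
 v(c) = C1 - sqrt(3)*log(tan(sqrt(3)*c)^2 + 1)/6 - sqrt(3)*exp(-3*c)/3


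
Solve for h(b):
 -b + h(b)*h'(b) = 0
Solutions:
 h(b) = -sqrt(C1 + b^2)
 h(b) = sqrt(C1 + b^2)


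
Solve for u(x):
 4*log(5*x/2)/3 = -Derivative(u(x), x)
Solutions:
 u(x) = C1 - 4*x*log(x)/3 - 4*x*log(5)/3 + 4*x*log(2)/3 + 4*x/3


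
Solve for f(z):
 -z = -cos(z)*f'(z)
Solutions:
 f(z) = C1 + Integral(z/cos(z), z)


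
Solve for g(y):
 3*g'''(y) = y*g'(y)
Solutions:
 g(y) = C1 + Integral(C2*airyai(3^(2/3)*y/3) + C3*airybi(3^(2/3)*y/3), y)


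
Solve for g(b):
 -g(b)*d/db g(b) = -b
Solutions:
 g(b) = -sqrt(C1 + b^2)
 g(b) = sqrt(C1 + b^2)


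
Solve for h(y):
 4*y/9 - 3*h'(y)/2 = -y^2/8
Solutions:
 h(y) = C1 + y^3/36 + 4*y^2/27


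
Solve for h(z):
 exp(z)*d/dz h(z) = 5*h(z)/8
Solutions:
 h(z) = C1*exp(-5*exp(-z)/8)


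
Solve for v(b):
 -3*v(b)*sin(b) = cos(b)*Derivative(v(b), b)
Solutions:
 v(b) = C1*cos(b)^3


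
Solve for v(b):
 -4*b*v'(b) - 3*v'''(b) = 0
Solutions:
 v(b) = C1 + Integral(C2*airyai(-6^(2/3)*b/3) + C3*airybi(-6^(2/3)*b/3), b)


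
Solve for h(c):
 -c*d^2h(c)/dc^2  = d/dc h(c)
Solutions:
 h(c) = C1 + C2*log(c)


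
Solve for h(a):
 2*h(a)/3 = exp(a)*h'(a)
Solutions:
 h(a) = C1*exp(-2*exp(-a)/3)


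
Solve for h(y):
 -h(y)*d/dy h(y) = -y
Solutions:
 h(y) = -sqrt(C1 + y^2)
 h(y) = sqrt(C1 + y^2)


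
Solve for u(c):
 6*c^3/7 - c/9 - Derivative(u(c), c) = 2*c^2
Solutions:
 u(c) = C1 + 3*c^4/14 - 2*c^3/3 - c^2/18


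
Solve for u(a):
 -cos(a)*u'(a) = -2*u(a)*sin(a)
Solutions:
 u(a) = C1/cos(a)^2


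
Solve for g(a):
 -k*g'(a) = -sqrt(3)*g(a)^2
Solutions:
 g(a) = -k/(C1*k + sqrt(3)*a)


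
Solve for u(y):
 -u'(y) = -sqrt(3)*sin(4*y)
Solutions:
 u(y) = C1 - sqrt(3)*cos(4*y)/4


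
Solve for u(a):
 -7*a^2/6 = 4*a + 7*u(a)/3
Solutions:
 u(a) = a*(-7*a - 24)/14


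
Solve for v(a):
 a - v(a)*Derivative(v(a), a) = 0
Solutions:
 v(a) = -sqrt(C1 + a^2)
 v(a) = sqrt(C1 + a^2)


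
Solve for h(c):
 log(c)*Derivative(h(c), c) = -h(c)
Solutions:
 h(c) = C1*exp(-li(c))


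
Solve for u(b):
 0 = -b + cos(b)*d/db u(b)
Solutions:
 u(b) = C1 + Integral(b/cos(b), b)


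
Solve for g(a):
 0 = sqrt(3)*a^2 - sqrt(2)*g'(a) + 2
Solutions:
 g(a) = C1 + sqrt(6)*a^3/6 + sqrt(2)*a


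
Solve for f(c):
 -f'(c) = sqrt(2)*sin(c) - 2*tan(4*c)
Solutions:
 f(c) = C1 - log(cos(4*c))/2 + sqrt(2)*cos(c)


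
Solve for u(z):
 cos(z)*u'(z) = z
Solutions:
 u(z) = C1 + Integral(z/cos(z), z)


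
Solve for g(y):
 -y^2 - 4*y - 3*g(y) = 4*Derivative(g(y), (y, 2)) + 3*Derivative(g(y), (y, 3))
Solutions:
 g(y) = C1*exp(y*(-16 + 32*2^(1/3)/(27*sqrt(985) + 857)^(1/3) + 2^(2/3)*(27*sqrt(985) + 857)^(1/3))/36)*sin(2^(1/3)*sqrt(3)*y*(-2^(1/3)*(27*sqrt(985) + 857)^(1/3) + 32/(27*sqrt(985) + 857)^(1/3))/36) + C2*exp(y*(-16 + 32*2^(1/3)/(27*sqrt(985) + 857)^(1/3) + 2^(2/3)*(27*sqrt(985) + 857)^(1/3))/36)*cos(2^(1/3)*sqrt(3)*y*(-2^(1/3)*(27*sqrt(985) + 857)^(1/3) + 32/(27*sqrt(985) + 857)^(1/3))/36) + C3*exp(-y*(32*2^(1/3)/(27*sqrt(985) + 857)^(1/3) + 8 + 2^(2/3)*(27*sqrt(985) + 857)^(1/3))/18) - y^2/3 - 4*y/3 + 8/9


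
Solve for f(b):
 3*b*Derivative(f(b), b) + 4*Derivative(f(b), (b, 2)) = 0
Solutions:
 f(b) = C1 + C2*erf(sqrt(6)*b/4)


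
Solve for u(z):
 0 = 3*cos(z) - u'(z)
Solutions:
 u(z) = C1 + 3*sin(z)


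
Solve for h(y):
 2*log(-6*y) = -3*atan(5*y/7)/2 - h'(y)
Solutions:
 h(y) = C1 - 2*y*log(-y) - 3*y*atan(5*y/7)/2 - 2*y*log(6) + 2*y + 21*log(25*y^2 + 49)/20


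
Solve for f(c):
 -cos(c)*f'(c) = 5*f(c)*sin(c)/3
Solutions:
 f(c) = C1*cos(c)^(5/3)


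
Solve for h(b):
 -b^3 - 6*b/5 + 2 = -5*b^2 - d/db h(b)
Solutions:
 h(b) = C1 + b^4/4 - 5*b^3/3 + 3*b^2/5 - 2*b


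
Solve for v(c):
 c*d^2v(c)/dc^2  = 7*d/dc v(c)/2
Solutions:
 v(c) = C1 + C2*c^(9/2)


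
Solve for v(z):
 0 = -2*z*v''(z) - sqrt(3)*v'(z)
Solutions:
 v(z) = C1 + C2*z^(1 - sqrt(3)/2)


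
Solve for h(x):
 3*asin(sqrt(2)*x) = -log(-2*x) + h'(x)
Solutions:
 h(x) = C1 + x*log(-x) + 3*x*asin(sqrt(2)*x) - x + x*log(2) + 3*sqrt(2)*sqrt(1 - 2*x^2)/2


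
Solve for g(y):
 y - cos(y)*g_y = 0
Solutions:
 g(y) = C1 + Integral(y/cos(y), y)


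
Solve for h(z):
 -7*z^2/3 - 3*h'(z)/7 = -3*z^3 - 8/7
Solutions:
 h(z) = C1 + 7*z^4/4 - 49*z^3/27 + 8*z/3


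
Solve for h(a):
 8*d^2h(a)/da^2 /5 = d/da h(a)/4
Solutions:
 h(a) = C1 + C2*exp(5*a/32)


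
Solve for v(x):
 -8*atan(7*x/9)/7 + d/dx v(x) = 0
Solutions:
 v(x) = C1 + 8*x*atan(7*x/9)/7 - 36*log(49*x^2 + 81)/49


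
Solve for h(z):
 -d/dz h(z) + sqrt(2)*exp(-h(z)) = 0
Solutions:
 h(z) = log(C1 + sqrt(2)*z)


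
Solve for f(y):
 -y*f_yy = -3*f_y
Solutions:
 f(y) = C1 + C2*y^4


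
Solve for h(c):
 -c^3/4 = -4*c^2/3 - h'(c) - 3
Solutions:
 h(c) = C1 + c^4/16 - 4*c^3/9 - 3*c


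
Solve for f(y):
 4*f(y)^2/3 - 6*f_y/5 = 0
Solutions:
 f(y) = -9/(C1 + 10*y)


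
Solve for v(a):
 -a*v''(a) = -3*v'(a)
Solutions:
 v(a) = C1 + C2*a^4


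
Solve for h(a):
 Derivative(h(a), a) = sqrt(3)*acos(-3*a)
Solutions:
 h(a) = C1 + sqrt(3)*(a*acos(-3*a) + sqrt(1 - 9*a^2)/3)


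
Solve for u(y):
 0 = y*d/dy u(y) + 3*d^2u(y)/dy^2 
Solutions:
 u(y) = C1 + C2*erf(sqrt(6)*y/6)


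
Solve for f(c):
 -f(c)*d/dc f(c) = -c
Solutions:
 f(c) = -sqrt(C1 + c^2)
 f(c) = sqrt(C1 + c^2)


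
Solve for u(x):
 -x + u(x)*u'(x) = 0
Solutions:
 u(x) = -sqrt(C1 + x^2)
 u(x) = sqrt(C1 + x^2)


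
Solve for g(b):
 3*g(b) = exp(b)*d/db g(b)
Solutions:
 g(b) = C1*exp(-3*exp(-b))


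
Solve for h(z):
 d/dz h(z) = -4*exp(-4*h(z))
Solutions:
 h(z) = log(-I*(C1 - 16*z)^(1/4))
 h(z) = log(I*(C1 - 16*z)^(1/4))
 h(z) = log(-(C1 - 16*z)^(1/4))
 h(z) = log(C1 - 16*z)/4


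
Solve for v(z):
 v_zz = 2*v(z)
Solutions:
 v(z) = C1*exp(-sqrt(2)*z) + C2*exp(sqrt(2)*z)


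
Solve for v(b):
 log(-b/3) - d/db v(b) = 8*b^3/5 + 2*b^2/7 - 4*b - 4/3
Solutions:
 v(b) = C1 - 2*b^4/5 - 2*b^3/21 + 2*b^2 + b*log(-b) + b*(1/3 - log(3))


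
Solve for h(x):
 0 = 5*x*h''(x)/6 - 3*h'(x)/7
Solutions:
 h(x) = C1 + C2*x^(53/35)


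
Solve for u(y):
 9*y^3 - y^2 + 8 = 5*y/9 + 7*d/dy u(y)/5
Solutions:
 u(y) = C1 + 45*y^4/28 - 5*y^3/21 - 25*y^2/126 + 40*y/7


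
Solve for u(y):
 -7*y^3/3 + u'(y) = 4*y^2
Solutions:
 u(y) = C1 + 7*y^4/12 + 4*y^3/3


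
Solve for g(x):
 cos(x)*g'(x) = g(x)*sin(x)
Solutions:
 g(x) = C1/cos(x)


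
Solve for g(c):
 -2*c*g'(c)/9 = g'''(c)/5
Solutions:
 g(c) = C1 + Integral(C2*airyai(-30^(1/3)*c/3) + C3*airybi(-30^(1/3)*c/3), c)


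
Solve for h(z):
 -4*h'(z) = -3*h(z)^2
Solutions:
 h(z) = -4/(C1 + 3*z)


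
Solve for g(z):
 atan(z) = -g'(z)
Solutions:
 g(z) = C1 - z*atan(z) + log(z^2 + 1)/2


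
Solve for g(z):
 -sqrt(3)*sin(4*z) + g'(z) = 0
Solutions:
 g(z) = C1 - sqrt(3)*cos(4*z)/4


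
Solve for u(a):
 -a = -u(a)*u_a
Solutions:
 u(a) = -sqrt(C1 + a^2)
 u(a) = sqrt(C1 + a^2)


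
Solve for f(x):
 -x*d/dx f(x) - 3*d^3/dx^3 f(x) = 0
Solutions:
 f(x) = C1 + Integral(C2*airyai(-3^(2/3)*x/3) + C3*airybi(-3^(2/3)*x/3), x)


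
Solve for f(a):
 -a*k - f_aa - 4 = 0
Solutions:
 f(a) = C1 + C2*a - a^3*k/6 - 2*a^2


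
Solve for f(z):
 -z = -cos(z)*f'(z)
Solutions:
 f(z) = C1 + Integral(z/cos(z), z)


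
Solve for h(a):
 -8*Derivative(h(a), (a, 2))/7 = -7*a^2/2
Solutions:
 h(a) = C1 + C2*a + 49*a^4/192


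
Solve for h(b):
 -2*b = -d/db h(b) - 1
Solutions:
 h(b) = C1 + b^2 - b


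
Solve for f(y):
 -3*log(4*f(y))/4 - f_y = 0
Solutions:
 4*Integral(1/(log(_y) + 2*log(2)), (_y, f(y)))/3 = C1 - y


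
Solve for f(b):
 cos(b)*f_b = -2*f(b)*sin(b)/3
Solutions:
 f(b) = C1*cos(b)^(2/3)


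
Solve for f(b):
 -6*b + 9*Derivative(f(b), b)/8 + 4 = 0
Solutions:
 f(b) = C1 + 8*b^2/3 - 32*b/9


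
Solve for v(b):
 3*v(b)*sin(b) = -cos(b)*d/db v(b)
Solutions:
 v(b) = C1*cos(b)^3


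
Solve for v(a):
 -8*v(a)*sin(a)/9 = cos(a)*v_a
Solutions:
 v(a) = C1*cos(a)^(8/9)


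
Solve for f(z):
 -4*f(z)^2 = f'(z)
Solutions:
 f(z) = 1/(C1 + 4*z)


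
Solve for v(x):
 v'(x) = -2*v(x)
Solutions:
 v(x) = C1*exp(-2*x)


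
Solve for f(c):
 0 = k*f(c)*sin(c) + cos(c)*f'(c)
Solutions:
 f(c) = C1*exp(k*log(cos(c)))


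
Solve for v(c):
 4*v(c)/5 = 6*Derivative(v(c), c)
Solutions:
 v(c) = C1*exp(2*c/15)


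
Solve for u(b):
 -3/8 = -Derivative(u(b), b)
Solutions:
 u(b) = C1 + 3*b/8


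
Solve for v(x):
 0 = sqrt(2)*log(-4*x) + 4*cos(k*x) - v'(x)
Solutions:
 v(x) = C1 + sqrt(2)*x*(log(-x) - 1) + 2*sqrt(2)*x*log(2) + 4*Piecewise((sin(k*x)/k, Ne(k, 0)), (x, True))


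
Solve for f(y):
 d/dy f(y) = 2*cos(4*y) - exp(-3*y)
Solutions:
 f(y) = C1 + sin(4*y)/2 + exp(-3*y)/3


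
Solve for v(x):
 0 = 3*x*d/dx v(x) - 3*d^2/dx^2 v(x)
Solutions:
 v(x) = C1 + C2*erfi(sqrt(2)*x/2)


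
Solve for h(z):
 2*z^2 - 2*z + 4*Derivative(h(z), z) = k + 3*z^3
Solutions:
 h(z) = C1 + k*z/4 + 3*z^4/16 - z^3/6 + z^2/4


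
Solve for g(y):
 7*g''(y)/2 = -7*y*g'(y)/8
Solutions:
 g(y) = C1 + C2*erf(sqrt(2)*y/4)


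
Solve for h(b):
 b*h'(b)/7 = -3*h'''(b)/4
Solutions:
 h(b) = C1 + Integral(C2*airyai(-42^(2/3)*b/21) + C3*airybi(-42^(2/3)*b/21), b)


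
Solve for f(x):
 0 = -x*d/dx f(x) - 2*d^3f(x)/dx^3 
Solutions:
 f(x) = C1 + Integral(C2*airyai(-2^(2/3)*x/2) + C3*airybi(-2^(2/3)*x/2), x)


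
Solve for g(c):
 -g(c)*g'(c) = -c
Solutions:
 g(c) = -sqrt(C1 + c^2)
 g(c) = sqrt(C1 + c^2)


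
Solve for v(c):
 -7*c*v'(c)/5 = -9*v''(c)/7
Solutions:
 v(c) = C1 + C2*erfi(7*sqrt(10)*c/30)


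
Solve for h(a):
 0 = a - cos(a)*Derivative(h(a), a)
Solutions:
 h(a) = C1 + Integral(a/cos(a), a)


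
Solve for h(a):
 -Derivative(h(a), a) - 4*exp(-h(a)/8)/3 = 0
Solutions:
 h(a) = 8*log(C1 - a/6)


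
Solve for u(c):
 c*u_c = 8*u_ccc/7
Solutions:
 u(c) = C1 + Integral(C2*airyai(7^(1/3)*c/2) + C3*airybi(7^(1/3)*c/2), c)


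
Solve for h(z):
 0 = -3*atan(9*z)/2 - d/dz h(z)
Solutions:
 h(z) = C1 - 3*z*atan(9*z)/2 + log(81*z^2 + 1)/12


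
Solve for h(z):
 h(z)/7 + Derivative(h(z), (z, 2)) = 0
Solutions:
 h(z) = C1*sin(sqrt(7)*z/7) + C2*cos(sqrt(7)*z/7)


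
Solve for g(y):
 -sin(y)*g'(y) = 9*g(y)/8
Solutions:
 g(y) = C1*(cos(y) + 1)^(9/16)/(cos(y) - 1)^(9/16)


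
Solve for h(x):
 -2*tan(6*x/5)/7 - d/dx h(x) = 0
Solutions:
 h(x) = C1 + 5*log(cos(6*x/5))/21


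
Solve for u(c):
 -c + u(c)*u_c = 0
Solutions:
 u(c) = -sqrt(C1 + c^2)
 u(c) = sqrt(C1 + c^2)


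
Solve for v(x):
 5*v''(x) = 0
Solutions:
 v(x) = C1 + C2*x


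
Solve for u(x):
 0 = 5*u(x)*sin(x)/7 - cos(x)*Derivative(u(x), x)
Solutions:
 u(x) = C1/cos(x)^(5/7)


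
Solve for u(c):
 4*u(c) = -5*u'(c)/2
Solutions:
 u(c) = C1*exp(-8*c/5)


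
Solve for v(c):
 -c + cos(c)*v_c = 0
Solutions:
 v(c) = C1 + Integral(c/cos(c), c)


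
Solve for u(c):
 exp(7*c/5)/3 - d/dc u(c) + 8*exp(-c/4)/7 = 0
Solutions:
 u(c) = C1 + 5*exp(7*c/5)/21 - 32*exp(-c/4)/7


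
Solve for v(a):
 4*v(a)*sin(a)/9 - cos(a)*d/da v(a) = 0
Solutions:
 v(a) = C1/cos(a)^(4/9)


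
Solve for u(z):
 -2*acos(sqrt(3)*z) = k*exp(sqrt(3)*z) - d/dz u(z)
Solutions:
 u(z) = C1 + sqrt(3)*k*exp(sqrt(3)*z)/3 + 2*z*acos(sqrt(3)*z) - 2*sqrt(3)*sqrt(1 - 3*z^2)/3


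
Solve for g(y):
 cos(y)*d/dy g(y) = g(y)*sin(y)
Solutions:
 g(y) = C1/cos(y)


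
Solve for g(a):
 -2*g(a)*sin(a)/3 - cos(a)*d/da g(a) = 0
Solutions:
 g(a) = C1*cos(a)^(2/3)


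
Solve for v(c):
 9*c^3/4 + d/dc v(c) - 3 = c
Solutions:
 v(c) = C1 - 9*c^4/16 + c^2/2 + 3*c


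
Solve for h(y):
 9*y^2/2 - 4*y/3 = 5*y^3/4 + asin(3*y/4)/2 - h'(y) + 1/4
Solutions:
 h(y) = C1 + 5*y^4/16 - 3*y^3/2 + 2*y^2/3 + y*asin(3*y/4)/2 + y/4 + sqrt(16 - 9*y^2)/6


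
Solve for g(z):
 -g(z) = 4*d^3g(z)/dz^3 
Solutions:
 g(z) = C3*exp(-2^(1/3)*z/2) + (C1*sin(2^(1/3)*sqrt(3)*z/4) + C2*cos(2^(1/3)*sqrt(3)*z/4))*exp(2^(1/3)*z/4)


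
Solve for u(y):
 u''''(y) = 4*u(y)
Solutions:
 u(y) = C1*exp(-sqrt(2)*y) + C2*exp(sqrt(2)*y) + C3*sin(sqrt(2)*y) + C4*cos(sqrt(2)*y)


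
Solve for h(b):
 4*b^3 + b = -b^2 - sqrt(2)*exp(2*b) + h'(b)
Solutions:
 h(b) = C1 + b^4 + b^3/3 + b^2/2 + sqrt(2)*exp(2*b)/2


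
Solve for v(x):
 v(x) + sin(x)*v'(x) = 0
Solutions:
 v(x) = C1*sqrt(cos(x) + 1)/sqrt(cos(x) - 1)


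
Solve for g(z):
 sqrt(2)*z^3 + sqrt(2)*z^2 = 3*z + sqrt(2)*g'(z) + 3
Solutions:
 g(z) = C1 + z^4/4 + z^3/3 - 3*sqrt(2)*z^2/4 - 3*sqrt(2)*z/2


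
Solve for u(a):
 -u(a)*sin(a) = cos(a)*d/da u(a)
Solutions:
 u(a) = C1*cos(a)


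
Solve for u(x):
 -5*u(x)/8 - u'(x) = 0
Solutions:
 u(x) = C1*exp(-5*x/8)


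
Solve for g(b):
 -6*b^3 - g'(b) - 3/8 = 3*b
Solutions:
 g(b) = C1 - 3*b^4/2 - 3*b^2/2 - 3*b/8


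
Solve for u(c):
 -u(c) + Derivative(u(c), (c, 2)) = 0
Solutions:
 u(c) = C1*exp(-c) + C2*exp(c)


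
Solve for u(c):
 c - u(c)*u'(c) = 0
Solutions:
 u(c) = -sqrt(C1 + c^2)
 u(c) = sqrt(C1 + c^2)


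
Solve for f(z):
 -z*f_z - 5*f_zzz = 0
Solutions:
 f(z) = C1 + Integral(C2*airyai(-5^(2/3)*z/5) + C3*airybi(-5^(2/3)*z/5), z)


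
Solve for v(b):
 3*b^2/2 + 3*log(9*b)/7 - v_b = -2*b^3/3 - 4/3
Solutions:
 v(b) = C1 + b^4/6 + b^3/2 + 3*b*log(b)/7 + 19*b/21 + 6*b*log(3)/7


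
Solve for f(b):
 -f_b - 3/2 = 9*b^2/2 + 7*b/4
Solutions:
 f(b) = C1 - 3*b^3/2 - 7*b^2/8 - 3*b/2


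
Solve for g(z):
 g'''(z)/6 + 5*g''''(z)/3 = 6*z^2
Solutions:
 g(z) = C1 + C2*z + C3*z^2 + C4*exp(-z/10) + 3*z^5/5 - 30*z^4 + 1200*z^3


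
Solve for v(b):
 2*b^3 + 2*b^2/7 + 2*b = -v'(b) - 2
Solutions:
 v(b) = C1 - b^4/2 - 2*b^3/21 - b^2 - 2*b


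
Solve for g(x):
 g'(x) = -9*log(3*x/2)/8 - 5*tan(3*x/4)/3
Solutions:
 g(x) = C1 - 9*x*log(x)/8 - 9*x*log(3)/8 + 9*x*log(2)/8 + 9*x/8 + 20*log(cos(3*x/4))/9


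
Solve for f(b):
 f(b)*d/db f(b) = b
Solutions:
 f(b) = -sqrt(C1 + b^2)
 f(b) = sqrt(C1 + b^2)


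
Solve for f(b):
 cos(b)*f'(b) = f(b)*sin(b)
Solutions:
 f(b) = C1/cos(b)


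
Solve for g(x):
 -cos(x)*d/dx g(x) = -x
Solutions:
 g(x) = C1 + Integral(x/cos(x), x)


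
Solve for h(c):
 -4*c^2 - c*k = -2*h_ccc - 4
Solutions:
 h(c) = C1 + C2*c + C3*c^2 + c^5/30 + c^4*k/48 - c^3/3


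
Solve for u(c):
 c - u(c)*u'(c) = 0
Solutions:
 u(c) = -sqrt(C1 + c^2)
 u(c) = sqrt(C1 + c^2)


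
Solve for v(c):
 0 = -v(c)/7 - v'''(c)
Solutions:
 v(c) = C3*exp(-7^(2/3)*c/7) + (C1*sin(sqrt(3)*7^(2/3)*c/14) + C2*cos(sqrt(3)*7^(2/3)*c/14))*exp(7^(2/3)*c/14)


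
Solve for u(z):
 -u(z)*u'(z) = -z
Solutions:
 u(z) = -sqrt(C1 + z^2)
 u(z) = sqrt(C1 + z^2)


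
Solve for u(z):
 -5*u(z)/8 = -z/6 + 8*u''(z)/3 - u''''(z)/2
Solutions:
 u(z) = C1*exp(-sqrt(6)*z*sqrt(16 + sqrt(301))/6) + C2*exp(sqrt(6)*z*sqrt(16 + sqrt(301))/6) + C3*sin(sqrt(6)*z*sqrt(-16 + sqrt(301))/6) + C4*cos(sqrt(6)*z*sqrt(-16 + sqrt(301))/6) + 4*z/15


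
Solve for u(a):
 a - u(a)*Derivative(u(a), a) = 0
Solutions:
 u(a) = -sqrt(C1 + a^2)
 u(a) = sqrt(C1 + a^2)


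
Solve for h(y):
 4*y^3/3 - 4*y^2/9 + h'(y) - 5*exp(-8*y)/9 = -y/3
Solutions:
 h(y) = C1 - y^4/3 + 4*y^3/27 - y^2/6 - 5*exp(-8*y)/72


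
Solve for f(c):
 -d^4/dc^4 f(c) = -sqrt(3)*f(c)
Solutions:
 f(c) = C1*exp(-3^(1/8)*c) + C2*exp(3^(1/8)*c) + C3*sin(3^(1/8)*c) + C4*cos(3^(1/8)*c)


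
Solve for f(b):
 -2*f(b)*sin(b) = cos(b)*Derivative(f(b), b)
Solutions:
 f(b) = C1*cos(b)^2


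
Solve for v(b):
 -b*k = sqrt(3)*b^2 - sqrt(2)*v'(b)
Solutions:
 v(b) = C1 + sqrt(6)*b^3/6 + sqrt(2)*b^2*k/4


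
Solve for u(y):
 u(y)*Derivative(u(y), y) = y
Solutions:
 u(y) = -sqrt(C1 + y^2)
 u(y) = sqrt(C1 + y^2)


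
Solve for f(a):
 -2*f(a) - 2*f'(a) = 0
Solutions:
 f(a) = C1*exp(-a)


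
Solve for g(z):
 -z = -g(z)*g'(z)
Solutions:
 g(z) = -sqrt(C1 + z^2)
 g(z) = sqrt(C1 + z^2)


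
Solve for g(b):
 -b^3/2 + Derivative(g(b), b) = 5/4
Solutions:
 g(b) = C1 + b^4/8 + 5*b/4


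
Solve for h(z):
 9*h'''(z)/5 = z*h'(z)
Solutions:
 h(z) = C1 + Integral(C2*airyai(15^(1/3)*z/3) + C3*airybi(15^(1/3)*z/3), z)


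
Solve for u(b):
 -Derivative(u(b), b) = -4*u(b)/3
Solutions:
 u(b) = C1*exp(4*b/3)


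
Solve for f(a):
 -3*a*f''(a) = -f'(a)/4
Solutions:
 f(a) = C1 + C2*a^(13/12)


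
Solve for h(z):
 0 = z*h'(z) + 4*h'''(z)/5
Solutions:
 h(z) = C1 + Integral(C2*airyai(-10^(1/3)*z/2) + C3*airybi(-10^(1/3)*z/2), z)


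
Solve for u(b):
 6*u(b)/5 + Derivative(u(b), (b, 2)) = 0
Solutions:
 u(b) = C1*sin(sqrt(30)*b/5) + C2*cos(sqrt(30)*b/5)


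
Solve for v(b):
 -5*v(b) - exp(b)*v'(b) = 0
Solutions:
 v(b) = C1*exp(5*exp(-b))


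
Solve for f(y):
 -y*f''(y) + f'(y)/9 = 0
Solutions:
 f(y) = C1 + C2*y^(10/9)


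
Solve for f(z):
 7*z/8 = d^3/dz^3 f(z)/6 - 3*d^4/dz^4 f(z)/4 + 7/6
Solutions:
 f(z) = C1 + C2*z + C3*z^2 + C4*exp(2*z/9) + 7*z^4/32 + 133*z^3/48


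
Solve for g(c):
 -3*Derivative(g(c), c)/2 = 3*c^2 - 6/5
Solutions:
 g(c) = C1 - 2*c^3/3 + 4*c/5


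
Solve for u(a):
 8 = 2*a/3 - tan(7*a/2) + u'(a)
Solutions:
 u(a) = C1 - a^2/3 + 8*a - 2*log(cos(7*a/2))/7


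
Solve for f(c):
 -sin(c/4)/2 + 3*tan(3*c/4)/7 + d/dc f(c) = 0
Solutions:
 f(c) = C1 + 4*log(cos(3*c/4))/7 - 2*cos(c/4)


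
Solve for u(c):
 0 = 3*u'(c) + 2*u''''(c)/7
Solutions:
 u(c) = C1 + C4*exp(-2^(2/3)*21^(1/3)*c/2) + (C2*sin(2^(2/3)*3^(5/6)*7^(1/3)*c/4) + C3*cos(2^(2/3)*3^(5/6)*7^(1/3)*c/4))*exp(2^(2/3)*21^(1/3)*c/4)


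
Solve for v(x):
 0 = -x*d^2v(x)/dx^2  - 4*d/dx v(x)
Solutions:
 v(x) = C1 + C2/x^3


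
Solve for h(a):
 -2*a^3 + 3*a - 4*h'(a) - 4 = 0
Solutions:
 h(a) = C1 - a^4/8 + 3*a^2/8 - a


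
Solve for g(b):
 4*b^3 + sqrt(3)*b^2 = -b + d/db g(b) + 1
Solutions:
 g(b) = C1 + b^4 + sqrt(3)*b^3/3 + b^2/2 - b


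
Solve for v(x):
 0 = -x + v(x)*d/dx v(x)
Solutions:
 v(x) = -sqrt(C1 + x^2)
 v(x) = sqrt(C1 + x^2)


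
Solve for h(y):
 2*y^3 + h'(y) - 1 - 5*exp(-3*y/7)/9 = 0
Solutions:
 h(y) = C1 - y^4/2 + y - 35*exp(-3*y/7)/27


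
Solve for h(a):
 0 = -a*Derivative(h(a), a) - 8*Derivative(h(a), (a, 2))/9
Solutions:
 h(a) = C1 + C2*erf(3*a/4)


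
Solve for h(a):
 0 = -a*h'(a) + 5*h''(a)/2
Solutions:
 h(a) = C1 + C2*erfi(sqrt(5)*a/5)


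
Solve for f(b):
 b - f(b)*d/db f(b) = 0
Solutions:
 f(b) = -sqrt(C1 + b^2)
 f(b) = sqrt(C1 + b^2)


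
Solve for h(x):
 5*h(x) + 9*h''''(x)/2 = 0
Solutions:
 h(x) = (C1*sin(2^(3/4)*sqrt(3)*5^(1/4)*x/6) + C2*cos(2^(3/4)*sqrt(3)*5^(1/4)*x/6))*exp(-2^(3/4)*sqrt(3)*5^(1/4)*x/6) + (C3*sin(2^(3/4)*sqrt(3)*5^(1/4)*x/6) + C4*cos(2^(3/4)*sqrt(3)*5^(1/4)*x/6))*exp(2^(3/4)*sqrt(3)*5^(1/4)*x/6)


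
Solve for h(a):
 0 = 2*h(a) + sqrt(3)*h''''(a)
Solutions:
 h(a) = (C1*sin(2^(3/4)*3^(7/8)*a/6) + C2*cos(2^(3/4)*3^(7/8)*a/6))*exp(-2^(3/4)*3^(7/8)*a/6) + (C3*sin(2^(3/4)*3^(7/8)*a/6) + C4*cos(2^(3/4)*3^(7/8)*a/6))*exp(2^(3/4)*3^(7/8)*a/6)


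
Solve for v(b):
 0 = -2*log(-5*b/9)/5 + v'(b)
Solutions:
 v(b) = C1 + 2*b*log(-b)/5 + 2*b*(-2*log(3) - 1 + log(5))/5


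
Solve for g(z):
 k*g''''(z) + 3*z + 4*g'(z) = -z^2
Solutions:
 g(z) = C1 + C2*exp(2^(2/3)*z*(-1/k)^(1/3)) + C3*exp(2^(2/3)*z*(-1/k)^(1/3)*(-1 + sqrt(3)*I)/2) + C4*exp(-2^(2/3)*z*(-1/k)^(1/3)*(1 + sqrt(3)*I)/2) - z^3/12 - 3*z^2/8


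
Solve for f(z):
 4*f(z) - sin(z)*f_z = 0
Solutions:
 f(z) = C1*(cos(z)^2 - 2*cos(z) + 1)/(cos(z)^2 + 2*cos(z) + 1)


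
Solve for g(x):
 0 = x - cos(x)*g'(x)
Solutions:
 g(x) = C1 + Integral(x/cos(x), x)


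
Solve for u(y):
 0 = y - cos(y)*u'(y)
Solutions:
 u(y) = C1 + Integral(y/cos(y), y)


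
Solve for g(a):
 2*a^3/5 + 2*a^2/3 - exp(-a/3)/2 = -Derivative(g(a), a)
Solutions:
 g(a) = C1 - a^4/10 - 2*a^3/9 - 3*exp(-a/3)/2


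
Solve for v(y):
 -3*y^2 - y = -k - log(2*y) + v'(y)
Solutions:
 v(y) = C1 + k*y - y^3 - y^2/2 + y*log(y) - y + y*log(2)


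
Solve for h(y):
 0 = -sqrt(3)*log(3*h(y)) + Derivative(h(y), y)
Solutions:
 -sqrt(3)*Integral(1/(log(_y) + log(3)), (_y, h(y)))/3 = C1 - y


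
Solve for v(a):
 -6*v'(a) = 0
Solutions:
 v(a) = C1


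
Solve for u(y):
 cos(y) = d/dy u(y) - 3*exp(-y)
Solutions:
 u(y) = C1 + sin(y) - 3*exp(-y)


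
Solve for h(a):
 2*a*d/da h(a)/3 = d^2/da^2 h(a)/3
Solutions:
 h(a) = C1 + C2*erfi(a)


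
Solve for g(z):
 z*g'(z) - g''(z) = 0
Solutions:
 g(z) = C1 + C2*erfi(sqrt(2)*z/2)


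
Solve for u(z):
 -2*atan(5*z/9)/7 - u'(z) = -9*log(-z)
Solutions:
 u(z) = C1 + 9*z*log(-z) - 2*z*atan(5*z/9)/7 - 9*z + 9*log(25*z^2 + 81)/35


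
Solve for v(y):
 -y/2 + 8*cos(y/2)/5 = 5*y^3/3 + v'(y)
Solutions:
 v(y) = C1 - 5*y^4/12 - y^2/4 + 16*sin(y/2)/5


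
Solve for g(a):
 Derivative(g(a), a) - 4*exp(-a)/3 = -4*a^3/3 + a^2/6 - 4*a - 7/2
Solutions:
 g(a) = C1 - a^4/3 + a^3/18 - 2*a^2 - 7*a/2 - 4*exp(-a)/3


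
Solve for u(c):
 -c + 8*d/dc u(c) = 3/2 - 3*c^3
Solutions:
 u(c) = C1 - 3*c^4/32 + c^2/16 + 3*c/16


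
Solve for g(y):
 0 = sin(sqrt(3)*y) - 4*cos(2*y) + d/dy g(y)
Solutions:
 g(y) = C1 + 2*sin(2*y) + sqrt(3)*cos(sqrt(3)*y)/3


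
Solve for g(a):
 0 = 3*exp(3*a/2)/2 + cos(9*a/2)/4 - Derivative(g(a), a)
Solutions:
 g(a) = C1 + exp(3*a/2) + sin(9*a/2)/18


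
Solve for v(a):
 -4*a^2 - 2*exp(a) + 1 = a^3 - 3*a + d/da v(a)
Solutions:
 v(a) = C1 - a^4/4 - 4*a^3/3 + 3*a^2/2 + a - 2*exp(a)


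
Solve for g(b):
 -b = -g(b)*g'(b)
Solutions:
 g(b) = -sqrt(C1 + b^2)
 g(b) = sqrt(C1 + b^2)


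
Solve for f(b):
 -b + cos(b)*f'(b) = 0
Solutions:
 f(b) = C1 + Integral(b/cos(b), b)


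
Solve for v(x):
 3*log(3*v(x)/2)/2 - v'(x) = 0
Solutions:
 2*Integral(1/(-log(_y) - log(3) + log(2)), (_y, v(x)))/3 = C1 - x


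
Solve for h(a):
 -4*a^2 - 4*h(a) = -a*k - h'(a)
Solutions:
 h(a) = C1*exp(4*a) - a^2 + a*k/4 - a/2 + k/16 - 1/8


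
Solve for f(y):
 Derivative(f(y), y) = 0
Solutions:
 f(y) = C1


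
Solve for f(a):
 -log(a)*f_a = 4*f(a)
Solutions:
 f(a) = C1*exp(-4*li(a))


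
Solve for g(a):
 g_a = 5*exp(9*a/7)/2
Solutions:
 g(a) = C1 + 35*exp(9*a/7)/18


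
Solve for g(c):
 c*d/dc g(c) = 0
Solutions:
 g(c) = C1


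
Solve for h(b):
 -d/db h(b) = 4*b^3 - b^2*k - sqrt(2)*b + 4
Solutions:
 h(b) = C1 - b^4 + b^3*k/3 + sqrt(2)*b^2/2 - 4*b


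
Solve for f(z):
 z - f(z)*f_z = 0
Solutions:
 f(z) = -sqrt(C1 + z^2)
 f(z) = sqrt(C1 + z^2)


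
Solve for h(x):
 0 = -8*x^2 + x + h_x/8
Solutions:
 h(x) = C1 + 64*x^3/3 - 4*x^2


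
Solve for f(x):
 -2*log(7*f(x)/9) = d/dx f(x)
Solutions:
 -Integral(1/(-log(_y) - log(7) + 2*log(3)), (_y, f(x)))/2 = C1 - x


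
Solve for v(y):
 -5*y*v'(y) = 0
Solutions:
 v(y) = C1


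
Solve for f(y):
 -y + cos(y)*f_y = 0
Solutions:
 f(y) = C1 + Integral(y/cos(y), y)


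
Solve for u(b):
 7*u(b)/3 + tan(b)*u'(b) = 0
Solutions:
 u(b) = C1/sin(b)^(7/3)


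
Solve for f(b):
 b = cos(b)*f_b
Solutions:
 f(b) = C1 + Integral(b/cos(b), b)


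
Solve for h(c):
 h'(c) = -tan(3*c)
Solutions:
 h(c) = C1 + log(cos(3*c))/3


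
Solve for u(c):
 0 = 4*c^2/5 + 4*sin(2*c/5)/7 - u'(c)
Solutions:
 u(c) = C1 + 4*c^3/15 - 10*cos(2*c/5)/7


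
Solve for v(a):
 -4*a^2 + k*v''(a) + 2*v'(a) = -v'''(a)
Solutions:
 v(a) = C1 + C2*exp(a*(-k + sqrt(k^2 - 8))/2) + C3*exp(-a*(k + sqrt(k^2 - 8))/2) + 2*a^3/3 - a^2*k + a*k^2 - 2*a


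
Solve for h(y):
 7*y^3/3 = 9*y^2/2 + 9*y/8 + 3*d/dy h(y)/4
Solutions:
 h(y) = C1 + 7*y^4/9 - 2*y^3 - 3*y^2/4


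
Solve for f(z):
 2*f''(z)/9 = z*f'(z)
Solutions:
 f(z) = C1 + C2*erfi(3*z/2)


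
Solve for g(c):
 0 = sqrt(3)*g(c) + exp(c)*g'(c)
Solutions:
 g(c) = C1*exp(sqrt(3)*exp(-c))


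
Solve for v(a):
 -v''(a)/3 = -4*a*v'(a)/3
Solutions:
 v(a) = C1 + C2*erfi(sqrt(2)*a)


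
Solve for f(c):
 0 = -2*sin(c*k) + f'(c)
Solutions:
 f(c) = C1 - 2*cos(c*k)/k


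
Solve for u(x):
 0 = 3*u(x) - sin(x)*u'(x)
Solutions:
 u(x) = C1*(cos(x) - 1)^(3/2)/(cos(x) + 1)^(3/2)


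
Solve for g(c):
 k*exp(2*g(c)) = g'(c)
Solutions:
 g(c) = log(-sqrt(-1/(C1 + c*k))) - log(2)/2
 g(c) = log(-1/(C1 + c*k))/2 - log(2)/2


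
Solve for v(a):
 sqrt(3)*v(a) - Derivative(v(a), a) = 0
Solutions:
 v(a) = C1*exp(sqrt(3)*a)


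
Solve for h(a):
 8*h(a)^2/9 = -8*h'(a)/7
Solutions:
 h(a) = 9/(C1 + 7*a)


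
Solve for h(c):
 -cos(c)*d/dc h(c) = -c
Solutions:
 h(c) = C1 + Integral(c/cos(c), c)


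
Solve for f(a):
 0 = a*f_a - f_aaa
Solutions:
 f(a) = C1 + Integral(C2*airyai(a) + C3*airybi(a), a)


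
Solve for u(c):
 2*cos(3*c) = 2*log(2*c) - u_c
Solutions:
 u(c) = C1 + 2*c*log(c) - 2*c + 2*c*log(2) - 2*sin(3*c)/3


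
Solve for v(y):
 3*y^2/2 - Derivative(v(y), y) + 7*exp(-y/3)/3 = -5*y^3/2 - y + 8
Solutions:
 v(y) = C1 + 5*y^4/8 + y^3/2 + y^2/2 - 8*y - 7*exp(-y/3)


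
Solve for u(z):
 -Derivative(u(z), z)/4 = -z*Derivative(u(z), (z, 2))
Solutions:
 u(z) = C1 + C2*z^(5/4)


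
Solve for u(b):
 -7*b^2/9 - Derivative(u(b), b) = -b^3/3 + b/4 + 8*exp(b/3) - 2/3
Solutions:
 u(b) = C1 + b^4/12 - 7*b^3/27 - b^2/8 + 2*b/3 - 24*exp(b/3)


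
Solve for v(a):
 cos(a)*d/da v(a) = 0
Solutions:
 v(a) = C1


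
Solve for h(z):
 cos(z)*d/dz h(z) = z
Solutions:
 h(z) = C1 + Integral(z/cos(z), z)


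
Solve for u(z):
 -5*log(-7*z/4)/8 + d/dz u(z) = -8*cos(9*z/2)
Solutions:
 u(z) = C1 + 5*z*log(-z)/8 - 5*z*log(2)/4 - 5*z/8 + 5*z*log(7)/8 - 16*sin(9*z/2)/9


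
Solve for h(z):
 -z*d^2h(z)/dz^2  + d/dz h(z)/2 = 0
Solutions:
 h(z) = C1 + C2*z^(3/2)


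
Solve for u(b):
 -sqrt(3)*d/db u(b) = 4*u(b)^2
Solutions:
 u(b) = 3/(C1 + 4*sqrt(3)*b)


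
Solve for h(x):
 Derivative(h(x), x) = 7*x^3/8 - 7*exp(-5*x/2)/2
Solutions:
 h(x) = C1 + 7*x^4/32 + 7*exp(-5*x/2)/5


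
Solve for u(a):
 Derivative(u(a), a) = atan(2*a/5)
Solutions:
 u(a) = C1 + a*atan(2*a/5) - 5*log(4*a^2 + 25)/4


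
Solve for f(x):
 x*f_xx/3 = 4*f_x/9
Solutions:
 f(x) = C1 + C2*x^(7/3)


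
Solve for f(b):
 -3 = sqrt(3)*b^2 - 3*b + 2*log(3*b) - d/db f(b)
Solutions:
 f(b) = C1 + sqrt(3)*b^3/3 - 3*b^2/2 + 2*b*log(b) + b + b*log(9)


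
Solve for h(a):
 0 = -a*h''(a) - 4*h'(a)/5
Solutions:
 h(a) = C1 + C2*a^(1/5)


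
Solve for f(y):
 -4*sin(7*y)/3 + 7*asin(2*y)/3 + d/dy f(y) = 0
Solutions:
 f(y) = C1 - 7*y*asin(2*y)/3 - 7*sqrt(1 - 4*y^2)/6 - 4*cos(7*y)/21


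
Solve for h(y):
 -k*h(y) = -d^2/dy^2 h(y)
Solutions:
 h(y) = C1*exp(-sqrt(k)*y) + C2*exp(sqrt(k)*y)


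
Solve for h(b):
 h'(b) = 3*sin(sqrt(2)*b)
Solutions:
 h(b) = C1 - 3*sqrt(2)*cos(sqrt(2)*b)/2


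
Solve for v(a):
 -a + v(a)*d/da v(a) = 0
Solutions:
 v(a) = -sqrt(C1 + a^2)
 v(a) = sqrt(C1 + a^2)


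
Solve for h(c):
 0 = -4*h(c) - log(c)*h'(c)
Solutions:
 h(c) = C1*exp(-4*li(c))
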